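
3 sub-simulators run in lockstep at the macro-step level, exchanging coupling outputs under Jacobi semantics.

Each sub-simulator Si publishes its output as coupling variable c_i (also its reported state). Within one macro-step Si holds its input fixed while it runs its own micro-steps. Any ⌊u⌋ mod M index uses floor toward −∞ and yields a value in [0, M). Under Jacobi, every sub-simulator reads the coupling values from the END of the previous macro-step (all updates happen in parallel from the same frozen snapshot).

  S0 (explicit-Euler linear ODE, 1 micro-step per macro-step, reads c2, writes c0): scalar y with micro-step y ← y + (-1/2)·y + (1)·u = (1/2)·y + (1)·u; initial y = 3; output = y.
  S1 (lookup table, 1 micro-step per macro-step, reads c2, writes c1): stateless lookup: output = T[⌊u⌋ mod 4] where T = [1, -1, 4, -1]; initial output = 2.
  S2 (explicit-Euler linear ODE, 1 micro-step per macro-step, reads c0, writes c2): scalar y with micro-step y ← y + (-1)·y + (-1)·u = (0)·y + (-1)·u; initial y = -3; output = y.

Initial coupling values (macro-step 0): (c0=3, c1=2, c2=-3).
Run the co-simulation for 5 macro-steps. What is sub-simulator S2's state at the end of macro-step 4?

macro 1: S0 reads c2=-3 → after 1×micro: -3/2; S1 reads c2=-3 → after 1×micro: -1; S2 reads c0=3 → after 1×micro: -3 ⇒ (c0=-3/2, c1=-1, c2=-3)
macro 2: S0 reads c2=-3 → after 1×micro: -15/4; S1 reads c2=-3 → after 1×micro: -1; S2 reads c0=-3/2 → after 1×micro: 3/2 ⇒ (c0=-15/4, c1=-1, c2=3/2)
macro 3: S0 reads c2=3/2 → after 1×micro: -3/8; S1 reads c2=3/2 → after 1×micro: -1; S2 reads c0=-15/4 → after 1×micro: 15/4 ⇒ (c0=-3/8, c1=-1, c2=15/4)
macro 4: S0 reads c2=15/4 → after 1×micro: 57/16; S1 reads c2=15/4 → after 1×micro: -1; S2 reads c0=-3/8 → after 1×micro: 3/8 ⇒ (c0=57/16, c1=-1, c2=3/8)
macro 5: S0 reads c2=3/8 → after 1×micro: 69/32; S1 reads c2=3/8 → after 1×micro: 1; S2 reads c0=57/16 → after 1×micro: -57/16 ⇒ (c0=69/32, c1=1, c2=-57/16)

S2 state at macro-step 4 = 3/8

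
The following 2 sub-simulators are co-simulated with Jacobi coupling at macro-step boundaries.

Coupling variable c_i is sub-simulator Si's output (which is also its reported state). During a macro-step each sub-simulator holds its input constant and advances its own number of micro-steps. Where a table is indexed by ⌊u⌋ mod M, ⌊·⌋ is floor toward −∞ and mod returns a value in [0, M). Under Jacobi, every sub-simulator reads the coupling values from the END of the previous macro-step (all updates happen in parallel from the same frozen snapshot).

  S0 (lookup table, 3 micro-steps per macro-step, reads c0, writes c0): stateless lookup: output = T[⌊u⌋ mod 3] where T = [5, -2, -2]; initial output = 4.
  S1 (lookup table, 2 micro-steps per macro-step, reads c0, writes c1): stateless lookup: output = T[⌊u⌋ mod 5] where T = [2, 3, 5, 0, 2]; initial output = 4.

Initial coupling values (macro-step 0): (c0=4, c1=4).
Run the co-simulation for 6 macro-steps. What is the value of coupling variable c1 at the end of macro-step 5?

macro 1: S0 reads c0=4 → after 3×micro: -2; S1 reads c0=4 → after 2×micro: 2 ⇒ (c0=-2, c1=2)
macro 2: S0 reads c0=-2 → after 3×micro: -2; S1 reads c0=-2 → after 2×micro: 0 ⇒ (c0=-2, c1=0)
macro 3: S0 reads c0=-2 → after 3×micro: -2; S1 reads c0=-2 → after 2×micro: 0 ⇒ (c0=-2, c1=0)
macro 4: S0 reads c0=-2 → after 3×micro: -2; S1 reads c0=-2 → after 2×micro: 0 ⇒ (c0=-2, c1=0)
macro 5: S0 reads c0=-2 → after 3×micro: -2; S1 reads c0=-2 → after 2×micro: 0 ⇒ (c0=-2, c1=0)
macro 6: S0 reads c0=-2 → after 3×micro: -2; S1 reads c0=-2 → after 2×micro: 0 ⇒ (c0=-2, c1=0)

c1 at macro-step 5 = 0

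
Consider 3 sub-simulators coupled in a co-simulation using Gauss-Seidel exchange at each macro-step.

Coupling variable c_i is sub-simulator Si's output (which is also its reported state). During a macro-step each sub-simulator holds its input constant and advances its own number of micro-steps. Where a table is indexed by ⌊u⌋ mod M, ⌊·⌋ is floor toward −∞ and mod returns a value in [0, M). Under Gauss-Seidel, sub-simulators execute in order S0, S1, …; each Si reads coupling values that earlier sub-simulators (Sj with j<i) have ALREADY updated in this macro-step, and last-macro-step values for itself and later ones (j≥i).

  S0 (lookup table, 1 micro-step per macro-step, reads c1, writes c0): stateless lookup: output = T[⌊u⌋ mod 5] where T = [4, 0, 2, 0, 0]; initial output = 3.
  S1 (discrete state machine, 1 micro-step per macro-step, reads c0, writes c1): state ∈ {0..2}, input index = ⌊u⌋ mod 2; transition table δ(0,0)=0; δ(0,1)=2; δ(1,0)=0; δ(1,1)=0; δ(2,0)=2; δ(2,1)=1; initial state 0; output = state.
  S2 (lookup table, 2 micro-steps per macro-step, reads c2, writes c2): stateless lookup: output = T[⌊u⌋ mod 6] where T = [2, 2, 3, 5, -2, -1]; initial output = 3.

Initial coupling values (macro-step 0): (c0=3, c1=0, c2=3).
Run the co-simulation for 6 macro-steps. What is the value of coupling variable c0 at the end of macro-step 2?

macro 1: S0 reads c1=0 → after 1×micro: 4; S1 reads c0=4 → after 1×micro: 0; S2 reads c2=3 → after 2×micro: 5 ⇒ (c0=4, c1=0, c2=5)
macro 2: S0 reads c1=0 → after 1×micro: 4; S1 reads c0=4 → after 1×micro: 0; S2 reads c2=5 → after 2×micro: -1 ⇒ (c0=4, c1=0, c2=-1)
macro 3: S0 reads c1=0 → after 1×micro: 4; S1 reads c0=4 → after 1×micro: 0; S2 reads c2=-1 → after 2×micro: -1 ⇒ (c0=4, c1=0, c2=-1)
macro 4: S0 reads c1=0 → after 1×micro: 4; S1 reads c0=4 → after 1×micro: 0; S2 reads c2=-1 → after 2×micro: -1 ⇒ (c0=4, c1=0, c2=-1)
macro 5: S0 reads c1=0 → after 1×micro: 4; S1 reads c0=4 → after 1×micro: 0; S2 reads c2=-1 → after 2×micro: -1 ⇒ (c0=4, c1=0, c2=-1)
macro 6: S0 reads c1=0 → after 1×micro: 4; S1 reads c0=4 → after 1×micro: 0; S2 reads c2=-1 → after 2×micro: -1 ⇒ (c0=4, c1=0, c2=-1)

c0 at macro-step 2 = 4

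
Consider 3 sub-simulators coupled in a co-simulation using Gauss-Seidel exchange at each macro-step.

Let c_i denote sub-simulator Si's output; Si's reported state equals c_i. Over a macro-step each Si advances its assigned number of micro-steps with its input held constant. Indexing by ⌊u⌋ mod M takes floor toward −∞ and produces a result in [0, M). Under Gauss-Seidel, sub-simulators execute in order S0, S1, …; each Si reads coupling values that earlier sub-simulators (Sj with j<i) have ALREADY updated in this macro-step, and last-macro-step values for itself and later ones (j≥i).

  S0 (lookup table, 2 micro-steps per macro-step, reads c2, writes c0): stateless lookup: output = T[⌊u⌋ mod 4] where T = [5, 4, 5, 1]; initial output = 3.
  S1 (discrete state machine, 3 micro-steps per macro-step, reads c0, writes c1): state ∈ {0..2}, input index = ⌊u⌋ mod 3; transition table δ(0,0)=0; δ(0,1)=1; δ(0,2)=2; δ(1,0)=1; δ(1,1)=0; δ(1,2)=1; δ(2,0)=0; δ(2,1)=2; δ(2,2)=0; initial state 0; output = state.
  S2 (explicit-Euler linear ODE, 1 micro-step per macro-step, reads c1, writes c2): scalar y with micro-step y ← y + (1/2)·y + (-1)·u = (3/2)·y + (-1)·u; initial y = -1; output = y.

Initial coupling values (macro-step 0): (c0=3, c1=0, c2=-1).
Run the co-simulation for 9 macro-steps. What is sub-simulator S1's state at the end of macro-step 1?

S1 state at macro-step 1 = 1

macro 1: S0 reads c2=-1 → after 2×micro: 1; S1 reads c0=1 → after 3×micro: 1; S2 reads c1=1 → after 1×micro: -5/2 ⇒ (c0=1, c1=1, c2=-5/2)
macro 2: S0 reads c2=-5/2 → after 2×micro: 4; S1 reads c0=4 → after 3×micro: 0; S2 reads c1=0 → after 1×micro: -15/4 ⇒ (c0=4, c1=0, c2=-15/4)
macro 3: S0 reads c2=-15/4 → after 2×micro: 5; S1 reads c0=5 → after 3×micro: 2; S2 reads c1=2 → after 1×micro: -61/8 ⇒ (c0=5, c1=2, c2=-61/8)
macro 4: S0 reads c2=-61/8 → after 2×micro: 5; S1 reads c0=5 → after 3×micro: 0; S2 reads c1=0 → after 1×micro: -183/16 ⇒ (c0=5, c1=0, c2=-183/16)
macro 5: S0 reads c2=-183/16 → after 2×micro: 5; S1 reads c0=5 → after 3×micro: 2; S2 reads c1=2 → after 1×micro: -613/32 ⇒ (c0=5, c1=2, c2=-613/32)
macro 6: S0 reads c2=-613/32 → after 2×micro: 5; S1 reads c0=5 → after 3×micro: 0; S2 reads c1=0 → after 1×micro: -1839/64 ⇒ (c0=5, c1=0, c2=-1839/64)
macro 7: S0 reads c2=-1839/64 → after 2×micro: 1; S1 reads c0=1 → after 3×micro: 1; S2 reads c1=1 → after 1×micro: -5645/128 ⇒ (c0=1, c1=1, c2=-5645/128)
macro 8: S0 reads c2=-5645/128 → after 2×micro: 1; S1 reads c0=1 → after 3×micro: 0; S2 reads c1=0 → after 1×micro: -16935/256 ⇒ (c0=1, c1=0, c2=-16935/256)
macro 9: S0 reads c2=-16935/256 → after 2×micro: 4; S1 reads c0=4 → after 3×micro: 1; S2 reads c1=1 → after 1×micro: -51317/512 ⇒ (c0=4, c1=1, c2=-51317/512)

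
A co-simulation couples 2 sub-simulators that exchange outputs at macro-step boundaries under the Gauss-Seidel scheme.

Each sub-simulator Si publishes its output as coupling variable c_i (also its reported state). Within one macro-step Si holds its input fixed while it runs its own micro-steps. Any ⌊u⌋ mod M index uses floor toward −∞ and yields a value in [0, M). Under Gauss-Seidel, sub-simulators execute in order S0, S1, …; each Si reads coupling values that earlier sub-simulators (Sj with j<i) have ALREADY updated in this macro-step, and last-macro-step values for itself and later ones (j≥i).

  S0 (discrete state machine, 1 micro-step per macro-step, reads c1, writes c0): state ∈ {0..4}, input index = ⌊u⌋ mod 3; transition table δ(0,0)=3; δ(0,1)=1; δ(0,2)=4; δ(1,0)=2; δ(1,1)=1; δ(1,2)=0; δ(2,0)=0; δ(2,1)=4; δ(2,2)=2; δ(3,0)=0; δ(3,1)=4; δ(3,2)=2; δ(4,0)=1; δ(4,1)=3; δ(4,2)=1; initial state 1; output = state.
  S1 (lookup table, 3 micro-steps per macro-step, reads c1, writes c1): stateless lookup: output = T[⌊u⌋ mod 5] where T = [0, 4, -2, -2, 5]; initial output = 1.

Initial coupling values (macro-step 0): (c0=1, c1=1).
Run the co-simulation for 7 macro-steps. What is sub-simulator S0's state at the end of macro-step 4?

S0 state at macro-step 4 = 3

macro 1: S0 reads c1=1 → after 1×micro: 1; S1 reads c1=1 → after 3×micro: 4 ⇒ (c0=1, c1=4)
macro 2: S0 reads c1=4 → after 1×micro: 1; S1 reads c1=4 → after 3×micro: 5 ⇒ (c0=1, c1=5)
macro 3: S0 reads c1=5 → after 1×micro: 0; S1 reads c1=5 → after 3×micro: 0 ⇒ (c0=0, c1=0)
macro 4: S0 reads c1=0 → after 1×micro: 3; S1 reads c1=0 → after 3×micro: 0 ⇒ (c0=3, c1=0)
macro 5: S0 reads c1=0 → after 1×micro: 0; S1 reads c1=0 → after 3×micro: 0 ⇒ (c0=0, c1=0)
macro 6: S0 reads c1=0 → after 1×micro: 3; S1 reads c1=0 → after 3×micro: 0 ⇒ (c0=3, c1=0)
macro 7: S0 reads c1=0 → after 1×micro: 0; S1 reads c1=0 → after 3×micro: 0 ⇒ (c0=0, c1=0)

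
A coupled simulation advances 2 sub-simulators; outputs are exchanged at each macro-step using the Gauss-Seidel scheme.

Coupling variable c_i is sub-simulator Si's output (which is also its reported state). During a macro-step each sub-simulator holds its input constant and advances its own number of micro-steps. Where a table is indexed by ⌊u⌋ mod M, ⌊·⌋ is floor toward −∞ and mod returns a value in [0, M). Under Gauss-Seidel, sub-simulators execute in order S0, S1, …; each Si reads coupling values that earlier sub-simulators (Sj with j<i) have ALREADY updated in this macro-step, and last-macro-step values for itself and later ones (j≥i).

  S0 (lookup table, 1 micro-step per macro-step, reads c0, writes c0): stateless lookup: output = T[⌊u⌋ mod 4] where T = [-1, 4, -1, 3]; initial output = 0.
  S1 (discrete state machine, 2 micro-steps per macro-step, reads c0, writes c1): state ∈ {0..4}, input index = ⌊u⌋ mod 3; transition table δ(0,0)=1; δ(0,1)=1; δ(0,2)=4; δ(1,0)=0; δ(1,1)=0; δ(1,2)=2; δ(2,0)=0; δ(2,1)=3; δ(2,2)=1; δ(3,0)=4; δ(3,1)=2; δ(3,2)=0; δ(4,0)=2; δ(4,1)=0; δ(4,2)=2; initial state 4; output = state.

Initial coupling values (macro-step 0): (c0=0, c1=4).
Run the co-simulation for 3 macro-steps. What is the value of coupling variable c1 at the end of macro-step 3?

c1 at macro-step 3 = 1

macro 1: S0 reads c0=0 → after 1×micro: -1; S1 reads c0=-1 → after 2×micro: 1 ⇒ (c0=-1, c1=1)
macro 2: S0 reads c0=-1 → after 1×micro: 3; S1 reads c0=3 → after 2×micro: 1 ⇒ (c0=3, c1=1)
macro 3: S0 reads c0=3 → after 1×micro: 3; S1 reads c0=3 → after 2×micro: 1 ⇒ (c0=3, c1=1)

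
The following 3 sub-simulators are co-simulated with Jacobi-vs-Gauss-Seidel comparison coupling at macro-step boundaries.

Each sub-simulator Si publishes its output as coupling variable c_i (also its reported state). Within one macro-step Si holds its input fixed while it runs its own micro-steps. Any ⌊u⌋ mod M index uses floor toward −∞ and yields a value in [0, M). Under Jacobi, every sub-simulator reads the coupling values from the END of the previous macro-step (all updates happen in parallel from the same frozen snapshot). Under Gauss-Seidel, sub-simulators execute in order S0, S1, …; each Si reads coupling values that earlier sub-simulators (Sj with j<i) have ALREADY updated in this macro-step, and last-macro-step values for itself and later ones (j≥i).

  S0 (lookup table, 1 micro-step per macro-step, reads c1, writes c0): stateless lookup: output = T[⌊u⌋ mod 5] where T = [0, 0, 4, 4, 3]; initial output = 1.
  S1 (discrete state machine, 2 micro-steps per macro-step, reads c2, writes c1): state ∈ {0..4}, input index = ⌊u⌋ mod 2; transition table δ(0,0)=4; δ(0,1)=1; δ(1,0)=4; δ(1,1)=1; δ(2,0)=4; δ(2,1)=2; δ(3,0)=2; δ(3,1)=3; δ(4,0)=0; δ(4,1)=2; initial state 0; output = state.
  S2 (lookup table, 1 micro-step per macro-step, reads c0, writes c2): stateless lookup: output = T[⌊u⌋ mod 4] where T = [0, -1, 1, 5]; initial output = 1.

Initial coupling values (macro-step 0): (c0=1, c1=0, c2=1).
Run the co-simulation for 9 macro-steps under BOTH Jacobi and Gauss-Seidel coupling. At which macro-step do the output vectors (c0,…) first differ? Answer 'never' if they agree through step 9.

[Jacobi] macro 1: S0 reads c1=0 → after 1×micro: 0; S1 reads c2=1 → after 2×micro: 1; S2 reads c0=1 → after 1×micro: -1 ⇒ (c0=0, c1=1, c2=-1)
[Jacobi] macro 2: S0 reads c1=1 → after 1×micro: 0; S1 reads c2=-1 → after 2×micro: 1; S2 reads c0=0 → after 1×micro: 0 ⇒ (c0=0, c1=1, c2=0)
[Jacobi] macro 3: S0 reads c1=1 → after 1×micro: 0; S1 reads c2=0 → after 2×micro: 0; S2 reads c0=0 → after 1×micro: 0 ⇒ (c0=0, c1=0, c2=0)
[Jacobi] macro 4: S0 reads c1=0 → after 1×micro: 0; S1 reads c2=0 → after 2×micro: 0; S2 reads c0=0 → after 1×micro: 0 ⇒ (c0=0, c1=0, c2=0)
[Jacobi] macro 5: S0 reads c1=0 → after 1×micro: 0; S1 reads c2=0 → after 2×micro: 0; S2 reads c0=0 → after 1×micro: 0 ⇒ (c0=0, c1=0, c2=0)
[Jacobi] macro 6: S0 reads c1=0 → after 1×micro: 0; S1 reads c2=0 → after 2×micro: 0; S2 reads c0=0 → after 1×micro: 0 ⇒ (c0=0, c1=0, c2=0)
[Jacobi] macro 7: S0 reads c1=0 → after 1×micro: 0; S1 reads c2=0 → after 2×micro: 0; S2 reads c0=0 → after 1×micro: 0 ⇒ (c0=0, c1=0, c2=0)
[Jacobi] macro 8: S0 reads c1=0 → after 1×micro: 0; S1 reads c2=0 → after 2×micro: 0; S2 reads c0=0 → after 1×micro: 0 ⇒ (c0=0, c1=0, c2=0)
[Jacobi] macro 9: S0 reads c1=0 → after 1×micro: 0; S1 reads c2=0 → after 2×micro: 0; S2 reads c0=0 → after 1×micro: 0 ⇒ (c0=0, c1=0, c2=0)
[Gauss-Seidel] macro 1: S0 reads c1=0 → after 1×micro: 0; S1 reads c2=1 → after 2×micro: 1; S2 reads c0=0 → after 1×micro: 0 ⇒ (c0=0, c1=1, c2=0)
[Gauss-Seidel] macro 2: S0 reads c1=1 → after 1×micro: 0; S1 reads c2=0 → after 2×micro: 0; S2 reads c0=0 → after 1×micro: 0 ⇒ (c0=0, c1=0, c2=0)
[Gauss-Seidel] macro 3: S0 reads c1=0 → after 1×micro: 0; S1 reads c2=0 → after 2×micro: 0; S2 reads c0=0 → after 1×micro: 0 ⇒ (c0=0, c1=0, c2=0)
[Gauss-Seidel] macro 4: S0 reads c1=0 → after 1×micro: 0; S1 reads c2=0 → after 2×micro: 0; S2 reads c0=0 → after 1×micro: 0 ⇒ (c0=0, c1=0, c2=0)
[Gauss-Seidel] macro 5: S0 reads c1=0 → after 1×micro: 0; S1 reads c2=0 → after 2×micro: 0; S2 reads c0=0 → after 1×micro: 0 ⇒ (c0=0, c1=0, c2=0)
[Gauss-Seidel] macro 6: S0 reads c1=0 → after 1×micro: 0; S1 reads c2=0 → after 2×micro: 0; S2 reads c0=0 → after 1×micro: 0 ⇒ (c0=0, c1=0, c2=0)
[Gauss-Seidel] macro 7: S0 reads c1=0 → after 1×micro: 0; S1 reads c2=0 → after 2×micro: 0; S2 reads c0=0 → after 1×micro: 0 ⇒ (c0=0, c1=0, c2=0)
[Gauss-Seidel] macro 8: S0 reads c1=0 → after 1×micro: 0; S1 reads c2=0 → after 2×micro: 0; S2 reads c0=0 → after 1×micro: 0 ⇒ (c0=0, c1=0, c2=0)
[Gauss-Seidel] macro 9: S0 reads c1=0 → after 1×micro: 0; S1 reads c2=0 → after 2×micro: 0; S2 reads c0=0 → after 1×micro: 0 ⇒ (c0=0, c1=0, c2=0)

first divergence at macro-step: 1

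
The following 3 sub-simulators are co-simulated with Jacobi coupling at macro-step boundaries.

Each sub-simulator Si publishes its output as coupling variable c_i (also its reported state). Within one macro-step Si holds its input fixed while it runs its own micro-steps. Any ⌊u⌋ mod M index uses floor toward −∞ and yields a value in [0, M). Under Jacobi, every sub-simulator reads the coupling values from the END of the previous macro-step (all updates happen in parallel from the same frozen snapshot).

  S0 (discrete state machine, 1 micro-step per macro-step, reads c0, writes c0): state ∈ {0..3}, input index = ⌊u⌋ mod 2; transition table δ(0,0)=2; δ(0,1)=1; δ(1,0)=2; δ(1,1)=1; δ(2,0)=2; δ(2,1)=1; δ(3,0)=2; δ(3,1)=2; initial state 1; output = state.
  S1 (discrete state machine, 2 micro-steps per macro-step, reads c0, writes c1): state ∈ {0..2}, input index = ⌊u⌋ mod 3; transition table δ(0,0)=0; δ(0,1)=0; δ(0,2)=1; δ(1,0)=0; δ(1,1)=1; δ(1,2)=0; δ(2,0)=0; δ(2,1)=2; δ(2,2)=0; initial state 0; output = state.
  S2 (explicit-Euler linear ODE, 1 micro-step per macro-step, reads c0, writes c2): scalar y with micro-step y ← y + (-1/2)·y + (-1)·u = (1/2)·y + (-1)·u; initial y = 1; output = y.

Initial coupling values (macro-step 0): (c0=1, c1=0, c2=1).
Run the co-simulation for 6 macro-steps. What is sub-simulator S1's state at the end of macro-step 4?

S1 state at macro-step 4 = 0

macro 1: S0 reads c0=1 → after 1×micro: 1; S1 reads c0=1 → after 2×micro: 0; S2 reads c0=1 → after 1×micro: -1/2 ⇒ (c0=1, c1=0, c2=-1/2)
macro 2: S0 reads c0=1 → after 1×micro: 1; S1 reads c0=1 → after 2×micro: 0; S2 reads c0=1 → after 1×micro: -5/4 ⇒ (c0=1, c1=0, c2=-5/4)
macro 3: S0 reads c0=1 → after 1×micro: 1; S1 reads c0=1 → after 2×micro: 0; S2 reads c0=1 → after 1×micro: -13/8 ⇒ (c0=1, c1=0, c2=-13/8)
macro 4: S0 reads c0=1 → after 1×micro: 1; S1 reads c0=1 → after 2×micro: 0; S2 reads c0=1 → after 1×micro: -29/16 ⇒ (c0=1, c1=0, c2=-29/16)
macro 5: S0 reads c0=1 → after 1×micro: 1; S1 reads c0=1 → after 2×micro: 0; S2 reads c0=1 → after 1×micro: -61/32 ⇒ (c0=1, c1=0, c2=-61/32)
macro 6: S0 reads c0=1 → after 1×micro: 1; S1 reads c0=1 → after 2×micro: 0; S2 reads c0=1 → after 1×micro: -125/64 ⇒ (c0=1, c1=0, c2=-125/64)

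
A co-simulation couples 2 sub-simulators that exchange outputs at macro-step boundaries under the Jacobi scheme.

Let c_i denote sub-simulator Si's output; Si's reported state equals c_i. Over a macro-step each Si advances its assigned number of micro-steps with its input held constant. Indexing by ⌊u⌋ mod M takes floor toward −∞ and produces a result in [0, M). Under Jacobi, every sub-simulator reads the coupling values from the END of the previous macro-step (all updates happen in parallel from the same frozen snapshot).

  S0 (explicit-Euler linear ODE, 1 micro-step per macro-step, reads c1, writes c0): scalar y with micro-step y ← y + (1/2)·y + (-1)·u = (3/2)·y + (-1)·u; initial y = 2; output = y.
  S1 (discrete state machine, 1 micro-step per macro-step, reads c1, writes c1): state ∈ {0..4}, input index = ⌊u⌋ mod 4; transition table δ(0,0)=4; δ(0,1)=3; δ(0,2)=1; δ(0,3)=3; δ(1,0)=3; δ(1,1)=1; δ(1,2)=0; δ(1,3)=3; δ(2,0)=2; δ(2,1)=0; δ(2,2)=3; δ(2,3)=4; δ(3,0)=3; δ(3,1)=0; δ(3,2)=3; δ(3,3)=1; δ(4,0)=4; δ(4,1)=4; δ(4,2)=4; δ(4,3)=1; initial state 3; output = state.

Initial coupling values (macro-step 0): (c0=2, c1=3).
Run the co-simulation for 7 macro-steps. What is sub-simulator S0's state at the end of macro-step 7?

macro 1: S0 reads c1=3 → after 1×micro: 0; S1 reads c1=3 → after 1×micro: 1 ⇒ (c0=0, c1=1)
macro 2: S0 reads c1=1 → after 1×micro: -1; S1 reads c1=1 → after 1×micro: 1 ⇒ (c0=-1, c1=1)
macro 3: S0 reads c1=1 → after 1×micro: -5/2; S1 reads c1=1 → after 1×micro: 1 ⇒ (c0=-5/2, c1=1)
macro 4: S0 reads c1=1 → after 1×micro: -19/4; S1 reads c1=1 → after 1×micro: 1 ⇒ (c0=-19/4, c1=1)
macro 5: S0 reads c1=1 → after 1×micro: -65/8; S1 reads c1=1 → after 1×micro: 1 ⇒ (c0=-65/8, c1=1)
macro 6: S0 reads c1=1 → after 1×micro: -211/16; S1 reads c1=1 → after 1×micro: 1 ⇒ (c0=-211/16, c1=1)
macro 7: S0 reads c1=1 → after 1×micro: -665/32; S1 reads c1=1 → after 1×micro: 1 ⇒ (c0=-665/32, c1=1)

S0 state at macro-step 7 = -665/32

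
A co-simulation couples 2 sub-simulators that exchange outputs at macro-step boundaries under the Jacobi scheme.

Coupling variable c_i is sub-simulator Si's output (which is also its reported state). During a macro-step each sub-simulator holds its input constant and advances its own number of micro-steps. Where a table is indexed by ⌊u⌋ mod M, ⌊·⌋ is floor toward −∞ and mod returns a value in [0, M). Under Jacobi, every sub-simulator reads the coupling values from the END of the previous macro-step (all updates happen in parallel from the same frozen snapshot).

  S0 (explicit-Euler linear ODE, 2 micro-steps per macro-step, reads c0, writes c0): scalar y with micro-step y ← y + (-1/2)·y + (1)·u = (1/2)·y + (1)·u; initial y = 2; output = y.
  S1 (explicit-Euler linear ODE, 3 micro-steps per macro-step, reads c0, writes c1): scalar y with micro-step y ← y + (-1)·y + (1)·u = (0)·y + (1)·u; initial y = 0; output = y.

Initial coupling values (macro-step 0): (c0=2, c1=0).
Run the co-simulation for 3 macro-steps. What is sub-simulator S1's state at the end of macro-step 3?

macro 1: S0 reads c0=2 → after 2×micro: 7/2; S1 reads c0=2 → after 3×micro: 2 ⇒ (c0=7/2, c1=2)
macro 2: S0 reads c0=7/2 → after 2×micro: 49/8; S1 reads c0=7/2 → after 3×micro: 7/2 ⇒ (c0=49/8, c1=7/2)
macro 3: S0 reads c0=49/8 → after 2×micro: 343/32; S1 reads c0=49/8 → after 3×micro: 49/8 ⇒ (c0=343/32, c1=49/8)

S1 state at macro-step 3 = 49/8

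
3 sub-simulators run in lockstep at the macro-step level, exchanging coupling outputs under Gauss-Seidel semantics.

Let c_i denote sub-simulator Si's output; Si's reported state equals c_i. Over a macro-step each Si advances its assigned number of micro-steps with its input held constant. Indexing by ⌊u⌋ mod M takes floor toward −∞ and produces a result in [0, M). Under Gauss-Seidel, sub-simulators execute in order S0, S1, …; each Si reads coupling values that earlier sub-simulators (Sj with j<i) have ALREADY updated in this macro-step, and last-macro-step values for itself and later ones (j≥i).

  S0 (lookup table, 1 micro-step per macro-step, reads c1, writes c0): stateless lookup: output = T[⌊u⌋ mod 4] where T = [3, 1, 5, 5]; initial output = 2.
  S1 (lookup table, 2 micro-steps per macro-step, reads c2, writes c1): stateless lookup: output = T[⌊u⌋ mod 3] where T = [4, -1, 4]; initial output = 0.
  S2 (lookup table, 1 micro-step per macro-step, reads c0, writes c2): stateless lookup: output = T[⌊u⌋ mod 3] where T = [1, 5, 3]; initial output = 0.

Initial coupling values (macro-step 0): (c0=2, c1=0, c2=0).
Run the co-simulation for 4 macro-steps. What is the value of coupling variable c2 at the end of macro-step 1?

c2 at macro-step 1 = 1

macro 1: S0 reads c1=0 → after 1×micro: 3; S1 reads c2=0 → after 2×micro: 4; S2 reads c0=3 → after 1×micro: 1 ⇒ (c0=3, c1=4, c2=1)
macro 2: S0 reads c1=4 → after 1×micro: 3; S1 reads c2=1 → after 2×micro: -1; S2 reads c0=3 → after 1×micro: 1 ⇒ (c0=3, c1=-1, c2=1)
macro 3: S0 reads c1=-1 → after 1×micro: 5; S1 reads c2=1 → after 2×micro: -1; S2 reads c0=5 → after 1×micro: 3 ⇒ (c0=5, c1=-1, c2=3)
macro 4: S0 reads c1=-1 → after 1×micro: 5; S1 reads c2=3 → after 2×micro: 4; S2 reads c0=5 → after 1×micro: 3 ⇒ (c0=5, c1=4, c2=3)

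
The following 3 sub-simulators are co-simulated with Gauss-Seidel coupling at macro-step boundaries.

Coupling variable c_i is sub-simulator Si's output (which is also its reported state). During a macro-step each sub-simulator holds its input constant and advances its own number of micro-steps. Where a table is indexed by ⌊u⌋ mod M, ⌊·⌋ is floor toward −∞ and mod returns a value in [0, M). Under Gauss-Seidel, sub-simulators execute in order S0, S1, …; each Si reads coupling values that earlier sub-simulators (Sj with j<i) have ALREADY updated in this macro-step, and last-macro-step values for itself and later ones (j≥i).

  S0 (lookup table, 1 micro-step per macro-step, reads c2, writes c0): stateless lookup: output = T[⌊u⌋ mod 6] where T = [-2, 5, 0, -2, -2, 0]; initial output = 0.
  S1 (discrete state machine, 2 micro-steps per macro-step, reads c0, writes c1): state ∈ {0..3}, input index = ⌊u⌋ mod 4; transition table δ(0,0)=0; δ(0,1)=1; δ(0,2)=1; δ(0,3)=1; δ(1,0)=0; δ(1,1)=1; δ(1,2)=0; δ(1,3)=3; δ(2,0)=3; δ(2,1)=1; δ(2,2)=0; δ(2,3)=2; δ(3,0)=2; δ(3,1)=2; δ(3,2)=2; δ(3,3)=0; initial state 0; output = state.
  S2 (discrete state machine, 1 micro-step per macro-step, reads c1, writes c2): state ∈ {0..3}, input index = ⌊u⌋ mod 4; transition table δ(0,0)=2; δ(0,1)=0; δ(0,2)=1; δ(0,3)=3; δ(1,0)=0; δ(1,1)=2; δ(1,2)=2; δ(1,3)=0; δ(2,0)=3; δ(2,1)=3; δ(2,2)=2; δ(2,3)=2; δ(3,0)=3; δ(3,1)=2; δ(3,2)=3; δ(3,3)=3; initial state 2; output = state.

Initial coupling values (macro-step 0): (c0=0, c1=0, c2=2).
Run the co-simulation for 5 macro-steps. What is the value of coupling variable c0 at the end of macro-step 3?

macro 1: S0 reads c2=2 → after 1×micro: 0; S1 reads c0=0 → after 2×micro: 0; S2 reads c1=0 → after 1×micro: 3 ⇒ (c0=0, c1=0, c2=3)
macro 2: S0 reads c2=3 → after 1×micro: -2; S1 reads c0=-2 → after 2×micro: 0; S2 reads c1=0 → after 1×micro: 3 ⇒ (c0=-2, c1=0, c2=3)
macro 3: S0 reads c2=3 → after 1×micro: -2; S1 reads c0=-2 → after 2×micro: 0; S2 reads c1=0 → after 1×micro: 3 ⇒ (c0=-2, c1=0, c2=3)
macro 4: S0 reads c2=3 → after 1×micro: -2; S1 reads c0=-2 → after 2×micro: 0; S2 reads c1=0 → after 1×micro: 3 ⇒ (c0=-2, c1=0, c2=3)
macro 5: S0 reads c2=3 → after 1×micro: -2; S1 reads c0=-2 → after 2×micro: 0; S2 reads c1=0 → after 1×micro: 3 ⇒ (c0=-2, c1=0, c2=3)

c0 at macro-step 3 = -2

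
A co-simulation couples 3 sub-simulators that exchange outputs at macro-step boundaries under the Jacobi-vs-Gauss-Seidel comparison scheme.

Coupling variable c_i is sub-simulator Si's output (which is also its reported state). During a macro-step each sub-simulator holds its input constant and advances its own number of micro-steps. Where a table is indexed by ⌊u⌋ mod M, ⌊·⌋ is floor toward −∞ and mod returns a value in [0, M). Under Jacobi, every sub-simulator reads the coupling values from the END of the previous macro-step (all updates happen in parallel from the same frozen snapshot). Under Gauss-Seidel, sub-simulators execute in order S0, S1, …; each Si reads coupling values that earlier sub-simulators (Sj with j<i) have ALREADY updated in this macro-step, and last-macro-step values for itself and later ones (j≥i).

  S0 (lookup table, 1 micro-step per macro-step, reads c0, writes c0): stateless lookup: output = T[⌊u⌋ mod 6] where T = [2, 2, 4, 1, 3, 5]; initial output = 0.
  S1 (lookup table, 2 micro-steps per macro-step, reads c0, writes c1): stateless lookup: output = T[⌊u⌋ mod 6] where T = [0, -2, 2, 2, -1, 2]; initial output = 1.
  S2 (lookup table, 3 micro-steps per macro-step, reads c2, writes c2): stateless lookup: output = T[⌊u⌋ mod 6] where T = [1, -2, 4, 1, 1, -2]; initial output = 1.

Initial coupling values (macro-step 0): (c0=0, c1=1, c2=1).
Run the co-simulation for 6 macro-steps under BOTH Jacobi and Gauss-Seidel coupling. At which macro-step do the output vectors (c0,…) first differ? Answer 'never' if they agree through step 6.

[Jacobi] macro 1: S0 reads c0=0 → after 1×micro: 2; S1 reads c0=0 → after 2×micro: 0; S2 reads c2=1 → after 3×micro: -2 ⇒ (c0=2, c1=0, c2=-2)
[Jacobi] macro 2: S0 reads c0=2 → after 1×micro: 4; S1 reads c0=2 → after 2×micro: 2; S2 reads c2=-2 → after 3×micro: 1 ⇒ (c0=4, c1=2, c2=1)
[Jacobi] macro 3: S0 reads c0=4 → after 1×micro: 3; S1 reads c0=4 → after 2×micro: -1; S2 reads c2=1 → after 3×micro: -2 ⇒ (c0=3, c1=-1, c2=-2)
[Jacobi] macro 4: S0 reads c0=3 → after 1×micro: 1; S1 reads c0=3 → after 2×micro: 2; S2 reads c2=-2 → after 3×micro: 1 ⇒ (c0=1, c1=2, c2=1)
[Jacobi] macro 5: S0 reads c0=1 → after 1×micro: 2; S1 reads c0=1 → after 2×micro: -2; S2 reads c2=1 → after 3×micro: -2 ⇒ (c0=2, c1=-2, c2=-2)
[Jacobi] macro 6: S0 reads c0=2 → after 1×micro: 4; S1 reads c0=2 → after 2×micro: 2; S2 reads c2=-2 → after 3×micro: 1 ⇒ (c0=4, c1=2, c2=1)
[Gauss-Seidel] macro 1: S0 reads c0=0 → after 1×micro: 2; S1 reads c0=2 → after 2×micro: 2; S2 reads c2=1 → after 3×micro: -2 ⇒ (c0=2, c1=2, c2=-2)
[Gauss-Seidel] macro 2: S0 reads c0=2 → after 1×micro: 4; S1 reads c0=4 → after 2×micro: -1; S2 reads c2=-2 → after 3×micro: 1 ⇒ (c0=4, c1=-1, c2=1)
[Gauss-Seidel] macro 3: S0 reads c0=4 → after 1×micro: 3; S1 reads c0=3 → after 2×micro: 2; S2 reads c2=1 → after 3×micro: -2 ⇒ (c0=3, c1=2, c2=-2)
[Gauss-Seidel] macro 4: S0 reads c0=3 → after 1×micro: 1; S1 reads c0=1 → after 2×micro: -2; S2 reads c2=-2 → after 3×micro: 1 ⇒ (c0=1, c1=-2, c2=1)
[Gauss-Seidel] macro 5: S0 reads c0=1 → after 1×micro: 2; S1 reads c0=2 → after 2×micro: 2; S2 reads c2=1 → after 3×micro: -2 ⇒ (c0=2, c1=2, c2=-2)
[Gauss-Seidel] macro 6: S0 reads c0=2 → after 1×micro: 4; S1 reads c0=4 → after 2×micro: -1; S2 reads c2=-2 → after 3×micro: 1 ⇒ (c0=4, c1=-1, c2=1)

first divergence at macro-step: 1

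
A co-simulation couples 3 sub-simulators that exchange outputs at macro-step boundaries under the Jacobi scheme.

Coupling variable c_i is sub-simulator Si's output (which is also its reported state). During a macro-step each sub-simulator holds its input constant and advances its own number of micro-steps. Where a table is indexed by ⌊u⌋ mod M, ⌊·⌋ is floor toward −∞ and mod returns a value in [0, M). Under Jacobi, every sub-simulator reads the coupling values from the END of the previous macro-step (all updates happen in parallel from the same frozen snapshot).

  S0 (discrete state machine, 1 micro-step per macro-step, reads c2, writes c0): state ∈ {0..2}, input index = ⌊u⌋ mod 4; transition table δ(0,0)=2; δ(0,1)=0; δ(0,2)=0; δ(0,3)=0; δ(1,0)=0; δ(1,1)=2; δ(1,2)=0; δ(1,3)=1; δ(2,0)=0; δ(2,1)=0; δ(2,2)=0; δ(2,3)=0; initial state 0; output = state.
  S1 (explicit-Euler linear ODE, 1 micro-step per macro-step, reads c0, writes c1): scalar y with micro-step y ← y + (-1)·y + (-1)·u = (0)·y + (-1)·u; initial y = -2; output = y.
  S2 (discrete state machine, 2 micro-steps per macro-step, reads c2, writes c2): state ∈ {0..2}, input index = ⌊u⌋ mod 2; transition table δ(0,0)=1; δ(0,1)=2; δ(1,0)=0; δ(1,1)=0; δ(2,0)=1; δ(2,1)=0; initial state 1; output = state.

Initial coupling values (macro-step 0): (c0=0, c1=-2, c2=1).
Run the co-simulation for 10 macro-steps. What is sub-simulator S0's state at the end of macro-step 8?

macro 1: S0 reads c2=1 → after 1×micro: 0; S1 reads c0=0 → after 1×micro: 0; S2 reads c2=1 → after 2×micro: 2 ⇒ (c0=0, c1=0, c2=2)
macro 2: S0 reads c2=2 → after 1×micro: 0; S1 reads c0=0 → after 1×micro: 0; S2 reads c2=2 → after 2×micro: 0 ⇒ (c0=0, c1=0, c2=0)
macro 3: S0 reads c2=0 → after 1×micro: 2; S1 reads c0=0 → after 1×micro: 0; S2 reads c2=0 → after 2×micro: 0 ⇒ (c0=2, c1=0, c2=0)
macro 4: S0 reads c2=0 → after 1×micro: 0; S1 reads c0=2 → after 1×micro: -2; S2 reads c2=0 → after 2×micro: 0 ⇒ (c0=0, c1=-2, c2=0)
macro 5: S0 reads c2=0 → after 1×micro: 2; S1 reads c0=0 → after 1×micro: 0; S2 reads c2=0 → after 2×micro: 0 ⇒ (c0=2, c1=0, c2=0)
macro 6: S0 reads c2=0 → after 1×micro: 0; S1 reads c0=2 → after 1×micro: -2; S2 reads c2=0 → after 2×micro: 0 ⇒ (c0=0, c1=-2, c2=0)
macro 7: S0 reads c2=0 → after 1×micro: 2; S1 reads c0=0 → after 1×micro: 0; S2 reads c2=0 → after 2×micro: 0 ⇒ (c0=2, c1=0, c2=0)
macro 8: S0 reads c2=0 → after 1×micro: 0; S1 reads c0=2 → after 1×micro: -2; S2 reads c2=0 → after 2×micro: 0 ⇒ (c0=0, c1=-2, c2=0)
macro 9: S0 reads c2=0 → after 1×micro: 2; S1 reads c0=0 → after 1×micro: 0; S2 reads c2=0 → after 2×micro: 0 ⇒ (c0=2, c1=0, c2=0)
macro 10: S0 reads c2=0 → after 1×micro: 0; S1 reads c0=2 → after 1×micro: -2; S2 reads c2=0 → after 2×micro: 0 ⇒ (c0=0, c1=-2, c2=0)

S0 state at macro-step 8 = 0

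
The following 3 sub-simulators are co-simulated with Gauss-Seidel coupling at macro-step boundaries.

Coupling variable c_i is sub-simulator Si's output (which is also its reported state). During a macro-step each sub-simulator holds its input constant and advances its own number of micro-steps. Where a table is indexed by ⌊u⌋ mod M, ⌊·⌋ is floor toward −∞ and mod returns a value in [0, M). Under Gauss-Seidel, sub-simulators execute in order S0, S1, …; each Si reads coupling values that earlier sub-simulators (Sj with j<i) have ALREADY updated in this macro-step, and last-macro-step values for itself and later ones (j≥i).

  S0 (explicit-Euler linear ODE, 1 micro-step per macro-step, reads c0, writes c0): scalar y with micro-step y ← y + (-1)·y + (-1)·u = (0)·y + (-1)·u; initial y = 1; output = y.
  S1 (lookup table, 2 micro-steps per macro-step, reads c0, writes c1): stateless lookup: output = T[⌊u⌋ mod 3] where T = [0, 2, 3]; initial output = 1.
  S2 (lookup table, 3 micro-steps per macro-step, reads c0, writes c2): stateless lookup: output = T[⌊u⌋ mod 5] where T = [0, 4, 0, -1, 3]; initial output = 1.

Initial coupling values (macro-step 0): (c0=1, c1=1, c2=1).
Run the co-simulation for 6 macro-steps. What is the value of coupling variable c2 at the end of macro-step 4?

c2 at macro-step 4 = 4

macro 1: S0 reads c0=1 → after 1×micro: -1; S1 reads c0=-1 → after 2×micro: 3; S2 reads c0=-1 → after 3×micro: 3 ⇒ (c0=-1, c1=3, c2=3)
macro 2: S0 reads c0=-1 → after 1×micro: 1; S1 reads c0=1 → after 2×micro: 2; S2 reads c0=1 → after 3×micro: 4 ⇒ (c0=1, c1=2, c2=4)
macro 3: S0 reads c0=1 → after 1×micro: -1; S1 reads c0=-1 → after 2×micro: 3; S2 reads c0=-1 → after 3×micro: 3 ⇒ (c0=-1, c1=3, c2=3)
macro 4: S0 reads c0=-1 → after 1×micro: 1; S1 reads c0=1 → after 2×micro: 2; S2 reads c0=1 → after 3×micro: 4 ⇒ (c0=1, c1=2, c2=4)
macro 5: S0 reads c0=1 → after 1×micro: -1; S1 reads c0=-1 → after 2×micro: 3; S2 reads c0=-1 → after 3×micro: 3 ⇒ (c0=-1, c1=3, c2=3)
macro 6: S0 reads c0=-1 → after 1×micro: 1; S1 reads c0=1 → after 2×micro: 2; S2 reads c0=1 → after 3×micro: 4 ⇒ (c0=1, c1=2, c2=4)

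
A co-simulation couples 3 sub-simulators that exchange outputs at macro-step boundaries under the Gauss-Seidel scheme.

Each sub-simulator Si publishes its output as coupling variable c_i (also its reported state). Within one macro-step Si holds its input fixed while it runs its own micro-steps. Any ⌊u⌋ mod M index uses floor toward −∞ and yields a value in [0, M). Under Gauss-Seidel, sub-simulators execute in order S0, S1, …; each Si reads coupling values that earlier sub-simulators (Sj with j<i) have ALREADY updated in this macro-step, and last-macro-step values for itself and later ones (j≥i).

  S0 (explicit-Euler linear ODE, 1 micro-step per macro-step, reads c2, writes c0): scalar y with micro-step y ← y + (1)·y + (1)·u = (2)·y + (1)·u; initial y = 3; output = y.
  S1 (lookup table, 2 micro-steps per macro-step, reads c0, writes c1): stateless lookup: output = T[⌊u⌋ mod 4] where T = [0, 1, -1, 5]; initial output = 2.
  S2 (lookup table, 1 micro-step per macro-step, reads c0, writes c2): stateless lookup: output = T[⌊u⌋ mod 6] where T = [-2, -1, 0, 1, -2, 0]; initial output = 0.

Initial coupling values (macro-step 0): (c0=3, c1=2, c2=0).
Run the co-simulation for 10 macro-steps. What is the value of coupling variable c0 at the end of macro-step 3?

c0 at macro-step 3 = 18

macro 1: S0 reads c2=0 → after 1×micro: 6; S1 reads c0=6 → after 2×micro: -1; S2 reads c0=6 → after 1×micro: -2 ⇒ (c0=6, c1=-1, c2=-2)
macro 2: S0 reads c2=-2 → after 1×micro: 10; S1 reads c0=10 → after 2×micro: -1; S2 reads c0=10 → after 1×micro: -2 ⇒ (c0=10, c1=-1, c2=-2)
macro 3: S0 reads c2=-2 → after 1×micro: 18; S1 reads c0=18 → after 2×micro: -1; S2 reads c0=18 → after 1×micro: -2 ⇒ (c0=18, c1=-1, c2=-2)
macro 4: S0 reads c2=-2 → after 1×micro: 34; S1 reads c0=34 → after 2×micro: -1; S2 reads c0=34 → after 1×micro: -2 ⇒ (c0=34, c1=-1, c2=-2)
macro 5: S0 reads c2=-2 → after 1×micro: 66; S1 reads c0=66 → after 2×micro: -1; S2 reads c0=66 → after 1×micro: -2 ⇒ (c0=66, c1=-1, c2=-2)
macro 6: S0 reads c2=-2 → after 1×micro: 130; S1 reads c0=130 → after 2×micro: -1; S2 reads c0=130 → after 1×micro: -2 ⇒ (c0=130, c1=-1, c2=-2)
macro 7: S0 reads c2=-2 → after 1×micro: 258; S1 reads c0=258 → after 2×micro: -1; S2 reads c0=258 → after 1×micro: -2 ⇒ (c0=258, c1=-1, c2=-2)
macro 8: S0 reads c2=-2 → after 1×micro: 514; S1 reads c0=514 → after 2×micro: -1; S2 reads c0=514 → after 1×micro: -2 ⇒ (c0=514, c1=-1, c2=-2)
macro 9: S0 reads c2=-2 → after 1×micro: 1026; S1 reads c0=1026 → after 2×micro: -1; S2 reads c0=1026 → after 1×micro: -2 ⇒ (c0=1026, c1=-1, c2=-2)
macro 10: S0 reads c2=-2 → after 1×micro: 2050; S1 reads c0=2050 → after 2×micro: -1; S2 reads c0=2050 → after 1×micro: -2 ⇒ (c0=2050, c1=-1, c2=-2)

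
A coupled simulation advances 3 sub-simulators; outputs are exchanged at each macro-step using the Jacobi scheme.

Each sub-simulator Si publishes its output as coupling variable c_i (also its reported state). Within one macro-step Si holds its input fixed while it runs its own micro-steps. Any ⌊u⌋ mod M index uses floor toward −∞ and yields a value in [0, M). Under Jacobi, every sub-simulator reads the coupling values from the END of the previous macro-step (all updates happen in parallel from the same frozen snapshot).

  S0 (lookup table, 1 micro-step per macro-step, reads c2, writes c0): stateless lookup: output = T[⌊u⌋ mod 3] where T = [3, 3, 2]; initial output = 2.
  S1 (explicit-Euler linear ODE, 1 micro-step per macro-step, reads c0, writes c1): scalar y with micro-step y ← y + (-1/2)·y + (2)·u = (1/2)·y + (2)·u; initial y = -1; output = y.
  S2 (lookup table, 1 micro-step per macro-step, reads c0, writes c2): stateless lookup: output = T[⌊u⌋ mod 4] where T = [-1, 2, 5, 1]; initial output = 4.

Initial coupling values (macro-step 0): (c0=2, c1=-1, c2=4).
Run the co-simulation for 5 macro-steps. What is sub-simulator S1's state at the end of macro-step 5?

S1 state at macro-step 5 = 287/32

macro 1: S0 reads c2=4 → after 1×micro: 3; S1 reads c0=2 → after 1×micro: 7/2; S2 reads c0=2 → after 1×micro: 5 ⇒ (c0=3, c1=7/2, c2=5)
macro 2: S0 reads c2=5 → after 1×micro: 2; S1 reads c0=3 → after 1×micro: 31/4; S2 reads c0=3 → after 1×micro: 1 ⇒ (c0=2, c1=31/4, c2=1)
macro 3: S0 reads c2=1 → after 1×micro: 3; S1 reads c0=2 → after 1×micro: 63/8; S2 reads c0=2 → after 1×micro: 5 ⇒ (c0=3, c1=63/8, c2=5)
macro 4: S0 reads c2=5 → after 1×micro: 2; S1 reads c0=3 → after 1×micro: 159/16; S2 reads c0=3 → after 1×micro: 1 ⇒ (c0=2, c1=159/16, c2=1)
macro 5: S0 reads c2=1 → after 1×micro: 3; S1 reads c0=2 → after 1×micro: 287/32; S2 reads c0=2 → after 1×micro: 5 ⇒ (c0=3, c1=287/32, c2=5)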